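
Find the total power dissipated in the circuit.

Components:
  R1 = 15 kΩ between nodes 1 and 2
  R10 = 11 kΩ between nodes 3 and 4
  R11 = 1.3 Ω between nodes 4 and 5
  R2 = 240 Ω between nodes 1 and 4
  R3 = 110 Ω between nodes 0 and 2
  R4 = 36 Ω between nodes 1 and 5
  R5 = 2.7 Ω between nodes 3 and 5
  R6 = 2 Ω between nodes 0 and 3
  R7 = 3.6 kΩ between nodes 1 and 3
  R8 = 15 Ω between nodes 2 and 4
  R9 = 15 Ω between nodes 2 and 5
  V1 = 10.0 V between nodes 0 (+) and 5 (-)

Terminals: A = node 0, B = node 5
Nodal analysis, taking node 5 as the 0 V reference.
Source V1 fixes V_0 = 10 V.
KCL at each unknown node (sum of currents leaving = 0; resistances in Ω):
  Node 1: (V_1 - V_2)/15000 + (V_1 - V_4)/240 + (V_1 - 0)/36 + (V_1 - V_3)/3600 = 0
  Node 2: (V_2 - V_1)/15000 + (V_2 - 10)/110 + (V_2 - V_4)/15 + (V_2 - 0)/15 = 0
  Node 3: (V_3 - 0)/2.7 + (V_3 - 10)/2 + (V_3 - V_1)/3600 + (V_3 - V_4)/11000 = 0
  Node 4: (V_4 - V_1)/240 + (V_4 - V_2)/15 + (V_4 - V_3)/11000 + (V_4 - 0)/1.3 = 0
Collecting terms (coefficients in siemens):
  0.03229·V_1 - 0.00006667·V_2 - 0.0002778·V_3 - 0.004167·V_4 = 0
  0.1425·V_2 - 0.00006667·V_1 - 0.06667·V_4 = 0.09091
  0.8707·V_3 - 0.0002778·V_1 - 0.00009091·V_4 = 5
  0.8402·V_4 - 0.004167·V_1 - 0.06667·V_2 - 0.00009091·V_3 = 0
Solving these 4 simultaneous equations (Gaussian elimination) gives:
  V_1 = 0.05768 V, V_2 = 0.6631 V, V_3 = 5.742 V, V_4 = 0.05352 V
Power in each resistor, P = (ΔV)²/R:
  P_R1 = (0.05768 - 0.6631)²/15000 = 0.00002443 W
  P_R2 = (0.05768 - 0.05352)²/240 = 0.00000007189 W
  P_R3 = (10 - 0.6631)²/110 = 0.7925 W
  P_R4 = (0.05768 - 0)²/36 = 0.0000924 W
  P_R5 = (5.742 - 0)²/2.7 = 12.21 W
  P_R6 = (10 - 5.742)²/2 = 9.064 W
  P_R7 = (0.05768 - 5.742)²/3600 = 0.008976 W
  P_R8 = (0.6631 - 0.05352)²/15 = 0.02477 W
  P_R9 = (0.6631 - 0)²/15 = 0.02931 W
  P_R10 = (5.742 - 0.05352)²/11000 = 0.002942 W
  P_R11 = (0.05352 - 0)²/1.3 = 0.002204 W
P_total = P_R1 + P_R2 + P_R3 + P_R4 + P_R5 + P_R6 + P_R7 + P_R8 + P_R9 + P_R10 + P_R11 = 22.14 W

Final answer: 22.14 W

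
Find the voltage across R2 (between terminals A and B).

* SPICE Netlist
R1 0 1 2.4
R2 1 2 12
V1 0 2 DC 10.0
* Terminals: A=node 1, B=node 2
R1 and R2 are in series across V1 (node 0 → node 1 → node 2), and the output A–B is taken across R2, so this is a voltage divider.
Series current: I = V1/(R1 + R2) = 10/(2.4 + 12) = 10/14.4 = 0.6944 A
V_R2 = I × R2 = V1 × R2/(R1 + R2) = 10 × 12/14.4 = 8.333 V

Final answer: 8.333 V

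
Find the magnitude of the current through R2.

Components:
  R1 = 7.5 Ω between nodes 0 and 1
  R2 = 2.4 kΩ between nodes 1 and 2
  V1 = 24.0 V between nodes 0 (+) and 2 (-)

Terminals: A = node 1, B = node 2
Nodal analysis, taking node 2 as the 0 V reference.
Source V1 fixes V_0 = 24 V.
KCL at each unknown node (sum of currents leaving = 0; resistances in Ω):
  Node 1: (V_1 - 24)/7.5 + (V_1 - 0)/2400 = 0
Collecting terms: 0.1338 × V_1 = 3.2  =>  V_1 = 23.93 V
I_R2 = (V_1 - V_2)/R2 = (23.93 - 0)/2400 = 0.009969 A
|I_R2| = 0.009969 A

Final answer: |I_R2| = 0.009969 A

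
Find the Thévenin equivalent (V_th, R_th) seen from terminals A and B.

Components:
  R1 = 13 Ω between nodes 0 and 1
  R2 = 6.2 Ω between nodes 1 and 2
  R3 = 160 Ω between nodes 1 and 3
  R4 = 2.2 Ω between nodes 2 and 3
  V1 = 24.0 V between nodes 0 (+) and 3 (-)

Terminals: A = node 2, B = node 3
Step 1 — V_th is the open-circuit voltage V_A - V_B (nothing connected across the terminals).
Nodal analysis, taking node 3 as the 0 V reference.
Source V1 fixes V_0 = 24 V.
KCL at each unknown node (sum of currents leaving = 0; resistances in Ω):
  Node 1: (V_1 - 24)/13 + (V_1 - V_2)/6.2 + (V_1 - 0)/160 = 0
  Node 2: (V_2 - V_1)/6.2 + (V_2 - 0)/2.2 = 0
Collecting terms (coefficients in siemens):
  0.2445·V_1 - 0.1613·V_2 = 1.846
  0.6158·V_2 - 0.1613·V_1 = 0
Determinant D = (0.2445)(0.6158) - (-0.1613)(-0.1613) = 0.1245
V_1 = [(1.846)(0.6158) - (-0.1613)(0)]/D = 9.129 V
V_2 = [(0.2445)(0) - (1.846)(-0.1613)]/D = 2.391 V
V_th = V_2 - V_3 = 2.391 - 0 = 2.391 V
Step 2 — R_th: zero the source — replace V1 by a short circuit (node 3 merges into node 0) — and find the resistance seen between A (node 2) and B (node 0).
Reduce the network between node 2 (A) and node 0 (B) by series/parallel combination:
  Rp1 = R1 ‖ R3 (parallel, both between nodes 0 and 1) = 1/(1/13 + 1/160) = 12.02 Ω
  Rs1 = R2 + Rp1 (series, joined only at node 1) = 6.2 + 12.02 = 18.22 Ω
  Rp2 = R4 ‖ Rs1 (parallel, both between nodes 0 and 2) = 1/(1/2.2 + 1/18.22) = 1.963 Ω
R_th = 1.963 Ω

Final answer: V_th = 2.391 V, R_th = 1.963 Ω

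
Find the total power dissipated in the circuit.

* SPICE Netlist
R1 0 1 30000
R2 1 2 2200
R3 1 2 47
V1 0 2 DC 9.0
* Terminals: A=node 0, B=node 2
Nodal analysis, taking node 2 as the 0 V reference.
Source V1 fixes V_0 = 9 V.
KCL at each unknown node (sum of currents leaving = 0; resistances in Ω):
  Node 1: (V_1 - 9)/30000 + (V_1 - 0)/2200 + (V_1 - 0)/47 = 0
Collecting terms: 0.02176 × V_1 = 0.0003  =>  V_1 = 0.01378 V
Power in each resistor, P = (ΔV)²/R:
  P_R1 = (9 - 0.01378)²/30000 = 0.002692 W
  P_R2 = (0.01378 - 0)²/2200 = 0.00000008636 W
  P_R3 = (0.01378 - 0)²/47 = 0.000004042 W
P_total = P_R1 + P_R2 + P_R3 = 0.002696 W

Final answer: 0.002696 W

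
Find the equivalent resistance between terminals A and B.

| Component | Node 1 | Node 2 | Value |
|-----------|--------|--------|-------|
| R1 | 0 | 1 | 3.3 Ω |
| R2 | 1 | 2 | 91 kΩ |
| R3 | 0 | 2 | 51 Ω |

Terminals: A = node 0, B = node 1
Reduce the network between node 0 (A) and node 1 (B) by series/parallel combination:
  Rs1 = R3 + R2 (series, joined only at node 2) = 51 + 91000 = 91050 Ω
  Rp1 = R1 ‖ Rs1 (parallel, both between nodes 0 and 1) = 1/(1/3.3 + 1/91050) = 3.3 Ω
R_eq = 3.3 Ω

Final answer: 3.3 Ω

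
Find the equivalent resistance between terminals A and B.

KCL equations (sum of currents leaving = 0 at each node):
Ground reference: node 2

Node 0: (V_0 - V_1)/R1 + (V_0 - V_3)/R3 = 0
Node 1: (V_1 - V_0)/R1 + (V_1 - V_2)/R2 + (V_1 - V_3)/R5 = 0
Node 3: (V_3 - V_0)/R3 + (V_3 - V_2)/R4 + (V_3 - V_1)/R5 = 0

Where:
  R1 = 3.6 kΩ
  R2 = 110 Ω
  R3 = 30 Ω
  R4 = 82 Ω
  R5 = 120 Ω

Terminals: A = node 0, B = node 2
The network is not a plain series/parallel combination. Inject a 1 A test current into terminal A (node 0) and return it from terminal B (node 2); then R_eq = V_A / (1 A).
Nodal analysis, taking node 2 as the 0 V reference.
Current source I_test pushes 1 A into node 0 and draws it out of node 2.
KCL at each unknown node (sum of currents leaving = 0; resistances in Ω):
  Node 0: (V_0 - V_1)/3600 + (V_0 - V_3)/30 - 1 = 0
  Node 1: (V_1 - V_0)/3600 + (V_1 - 0)/110 + (V_1 - V_3)/120 = 0
  Node 3: (V_3 - V_0)/30 + (V_3 - V_1)/120 + (V_3 - 0)/82 = 0
Collecting terms (coefficients in siemens):
  0.03361·V_0 - 0.0002778·V_1 - 0.03333·V_3 = 1
  0.0177·V_1 - 0.0002778·V_0 - 0.008333·V_3 = 0
  0.05386·V_3 - 0.03333·V_0 - 0.008333·V_1 = 0
Solving these 3 simultaneous equations (Gaussian elimination) gives:
  V_0 = 89.43 V, V_1 = 29.61 V, V_3 = 59.92 V
R_eq = V_0 / 1 A = 89.43 Ω

Final answer: 89.43 Ω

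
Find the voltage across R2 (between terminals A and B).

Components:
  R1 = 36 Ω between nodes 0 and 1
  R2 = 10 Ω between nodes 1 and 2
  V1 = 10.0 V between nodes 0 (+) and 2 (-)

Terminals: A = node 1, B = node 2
R1 and R2 are in series across V1 (node 0 → node 1 → node 2), and the output A–B is taken across R2, so this is a voltage divider.
Series current: I = V1/(R1 + R2) = 10/(36 + 10) = 10/46 = 0.2174 A
V_R2 = I × R2 = V1 × R2/(R1 + R2) = 10 × 10/46 = 2.174 V

Final answer: 2.174 V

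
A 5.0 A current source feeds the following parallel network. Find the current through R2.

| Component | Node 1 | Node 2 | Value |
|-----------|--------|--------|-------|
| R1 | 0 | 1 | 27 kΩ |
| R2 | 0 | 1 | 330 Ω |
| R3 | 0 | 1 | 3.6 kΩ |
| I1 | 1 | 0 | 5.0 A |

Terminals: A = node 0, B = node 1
All resistors sit directly between nodes 0 and 1, so they are in parallel and share one voltage V; the full source current 5 A splits among them.
1/R_par = 1/27000 + 1/330 + 1/3600 = 0.003345 S  =>  R_par = 298.9 Ω
V = I × R_par = 5 × 298.9 = 1495 V
I_R2 = V/R2 = 1495/330 = 4.529 A

Final answer: 4.529 A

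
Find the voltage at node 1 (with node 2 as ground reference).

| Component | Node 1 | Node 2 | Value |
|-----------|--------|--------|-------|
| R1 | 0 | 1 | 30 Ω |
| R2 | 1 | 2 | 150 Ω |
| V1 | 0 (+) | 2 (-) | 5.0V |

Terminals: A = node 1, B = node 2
Nodal analysis, taking node 2 as the 0 V reference.
Source V1 fixes V_0 = 5 V.
KCL at each unknown node (sum of currents leaving = 0; resistances in Ω):
  Node 1: (V_1 - 5)/30 + (V_1 - 0)/150 = 0
Collecting terms: 0.04 × V_1 = 0.1667  =>  V_1 = 4.167 V
The requested potential is V_1 = 4.167 V.

Final answer: V_1 = 4.167 V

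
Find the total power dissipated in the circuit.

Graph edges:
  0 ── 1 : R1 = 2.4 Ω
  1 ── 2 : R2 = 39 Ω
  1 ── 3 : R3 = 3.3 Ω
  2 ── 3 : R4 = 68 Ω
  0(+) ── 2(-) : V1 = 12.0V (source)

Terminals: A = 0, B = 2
Nodal analysis, taking node 2 as the 0 V reference.
Source V1 fixes V_0 = 12 V.
KCL at each unknown node (sum of currents leaving = 0; resistances in Ω):
  Node 1: (V_1 - 12)/2.4 + (V_1 - 0)/39 + (V_1 - V_3)/3.3 = 0
  Node 3: (V_3 - V_1)/3.3 + (V_3 - 0)/68 = 0
Collecting terms (coefficients in siemens):
  0.7453·V_1 - 0.303·V_3 = 5
  0.3177·V_3 - 0.303·V_1 = 0
Determinant D = (0.7453)(0.3177) - (-0.303)(-0.303) = 0.145
V_1 = [(5)(0.3177) - (-0.303)(0)]/D = 10.96 V
V_3 = [(0.7453)(0) - (5)(-0.303)]/D = 10.45 V
Power in each resistor, P = (ΔV)²/R:
  P_R1 = (12 - 10.96)²/2.4 = 0.4533 W
  P_R2 = (10.96 - 0)²/39 = 3.078 W
  P_R3 = (10.96 - 10.45)²/3.3 = 0.07793 W
  P_R4 = (0 - 10.45)²/68 = 1.606 W
P_total = P_R1 + P_R2 + P_R3 + P_R4 = 5.215 W

Final answer: 5.215 W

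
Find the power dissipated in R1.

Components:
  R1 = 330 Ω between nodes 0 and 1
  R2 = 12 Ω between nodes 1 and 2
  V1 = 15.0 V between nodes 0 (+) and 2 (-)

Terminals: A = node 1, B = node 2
Nodal analysis, taking node 2 as the 0 V reference.
Source V1 fixes V_0 = 15 V.
KCL at each unknown node (sum of currents leaving = 0; resistances in Ω):
  Node 1: (V_1 - 15)/330 + (V_1 - 0)/12 = 0
Collecting terms: 0.08636 × V_1 = 0.04545  =>  V_1 = 0.5263 V
I_R1 = (V_0 - V_1)/R1 = (15 - 0.5263)/330 = 0.04386 A
P_R1 = I_R1² × R1 = (0.04386)² × 330 = 0.6348 W

Final answer: 0.6348 W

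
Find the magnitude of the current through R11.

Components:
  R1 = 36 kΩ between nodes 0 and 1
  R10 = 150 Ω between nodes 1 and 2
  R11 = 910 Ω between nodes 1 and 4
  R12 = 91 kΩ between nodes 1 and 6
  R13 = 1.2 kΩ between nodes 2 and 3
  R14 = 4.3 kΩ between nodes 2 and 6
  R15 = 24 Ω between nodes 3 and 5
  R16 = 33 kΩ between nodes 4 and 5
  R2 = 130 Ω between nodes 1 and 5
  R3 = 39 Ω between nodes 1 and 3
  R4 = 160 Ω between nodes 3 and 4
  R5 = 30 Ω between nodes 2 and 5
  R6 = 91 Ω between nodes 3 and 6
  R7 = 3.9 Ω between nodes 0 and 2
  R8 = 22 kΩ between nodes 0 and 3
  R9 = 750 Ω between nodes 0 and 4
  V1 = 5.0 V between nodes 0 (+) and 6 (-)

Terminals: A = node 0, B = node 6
Nodal analysis, taking node 6 as the 0 V reference.
Source V1 fixes V_0 = 5 V.
KCL at each unknown node (sum of currents leaving = 0; resistances in Ω):
  Node 1: (V_1 - 5)/36000 + (V_1 - V_5)/130 + (V_1 - V_3)/39 + (V_1 - V_2)/150 + (V_1 - V_4)/910 + (V_1 - 0)/91000 = 0
  Node 2: (V_2 - V_5)/30 + (V_2 - 5)/3.9 + (V_2 - V_1)/150 + (V_2 - V_3)/1200 + (V_2 - 0)/4300 = 0
  Node 3: (V_3 - V_1)/39 + (V_3 - V_4)/160 + (V_3 - 0)/91 + (V_3 - 5)/22000 + (V_3 - V_2)/1200 + (V_3 - V_5)/24 = 0
  Node 4: (V_4 - V_3)/160 + (V_4 - 5)/750 + (V_4 - V_1)/910 + (V_4 - V_5)/33000 = 0
  Node 5: (V_5 - V_1)/130 + (V_5 - V_2)/30 + (V_5 - V_3)/24 + (V_5 - V_4)/33000 = 0
Collecting terms (coefficients in siemens):
  0.04114·V_1 - 0.006667·V_2 - 0.02564·V_3 - 0.001099·V_4 - 0.007692·V_5 = 0.0001389
  0.2975·V_2 - 0.006667·V_1 - 0.0008333·V_3 - 0.03333·V_5 = 1.282
  0.08543·V_3 - 0.02564·V_1 - 0.0008333·V_2 - 0.00625·V_4 - 0.04167·V_5 = 0.0002273
  0.008713·V_4 - 0.001099·V_1 - 0.00625·V_3 - 0.0000303·V_5 = 0.006667
  0.08272·V_5 - 0.007692·V_1 - 0.03333·V_2 - 0.04167·V_3 - 0.0000303·V_4 = 0
Solving these 5 simultaneous equations (Gaussian elimination) gives:
  V_1 = 3.777 V, V_2 = 4.856 V, V_3 = 3.422 V, V_4 = 3.71 V
  V_5 = 4.033 V
I_R11 = (V_1 - V_4)/R11 = (3.777 - 3.71)/910 = 0.00007266 A
|I_R11| = 0.00007266 A

Final answer: |I_R11| = 7.266e-05 A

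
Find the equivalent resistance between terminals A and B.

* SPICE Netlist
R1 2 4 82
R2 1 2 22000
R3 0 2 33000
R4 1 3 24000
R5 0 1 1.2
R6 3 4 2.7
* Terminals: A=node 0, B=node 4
The network is not a plain series/parallel combination. Inject a 1 A test current into terminal A (node 0) and return it from terminal B (node 4); then R_eq = V_A / (1 A).
Nodal analysis, taking node 4 as the 0 V reference.
Current source I_test pushes 1 A into node 0 and draws it out of node 4.
KCL at each unknown node (sum of currents leaving = 0; resistances in Ω):
  Node 0: (V_0 - V_2)/33000 + (V_0 - V_1)/1.2 - 1 = 0
  Node 1: (V_1 - V_0)/1.2 + (V_1 - V_2)/22000 + (V_1 - V_3)/24000 = 0
  Node 2: (V_2 - V_0)/33000 + (V_2 - V_1)/22000 + (V_2 - 0)/82 = 0
  Node 3: (V_3 - V_1)/24000 + (V_3 - 0)/2.7 = 0
Collecting terms (coefficients in siemens):
  0.8334·V_0 - 0.8333·V_1 - 0.0000303·V_2 = 1
  0.8334·V_1 - 0.8333·V_0 - 0.00004545·V_2 - 0.00004167·V_3 = 0
  0.01227·V_2 - 0.0000303·V_0 - 0.00004545·V_1 = 0
  0.3704·V_3 - 0.00004167·V_1 = 0
Solving these 4 simultaneous equations (Gaussian elimination) gives:
  V_0 = 8551 V, V_1 = 8550 V, V_2 = 52.79 V, V_3 = 0.9618 V
R_eq = V_0 / 1 A = 8551 Ω = 8.551 kΩ

Final answer: 8.551 kΩ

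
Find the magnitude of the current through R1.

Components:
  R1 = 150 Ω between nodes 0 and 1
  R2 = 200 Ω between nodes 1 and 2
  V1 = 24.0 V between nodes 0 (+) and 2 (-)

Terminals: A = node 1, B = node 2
Nodal analysis, taking node 2 as the 0 V reference.
Source V1 fixes V_0 = 24 V.
KCL at each unknown node (sum of currents leaving = 0; resistances in Ω):
  Node 1: (V_1 - 24)/150 + (V_1 - 0)/200 = 0
Collecting terms: 0.01167 × V_1 = 0.16  =>  V_1 = 13.71 V
I_R1 = (V_0 - V_1)/R1 = (24 - 13.71)/150 = 0.06857 A
|I_R1| = 0.06857 A

Final answer: |I_R1| = 0.06857 A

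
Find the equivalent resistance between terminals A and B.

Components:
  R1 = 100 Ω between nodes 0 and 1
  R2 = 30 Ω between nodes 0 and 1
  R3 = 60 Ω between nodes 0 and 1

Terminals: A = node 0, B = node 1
Reduce the network between node 0 (A) and node 1 (B) by series/parallel combination:
  Rp1 = R1 ‖ R2 ‖ R3 (parallel, all between nodes 0 and 1) = 1/(1/100 + 1/30 + 1/60) = 16.67 Ω
R_eq = 16.67 Ω

Final answer: 16.67 Ω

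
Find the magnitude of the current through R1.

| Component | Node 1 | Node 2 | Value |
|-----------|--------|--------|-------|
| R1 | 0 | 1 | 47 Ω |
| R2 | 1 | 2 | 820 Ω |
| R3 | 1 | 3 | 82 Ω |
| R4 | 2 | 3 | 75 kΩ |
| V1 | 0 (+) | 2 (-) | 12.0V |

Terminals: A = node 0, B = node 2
Nodal analysis, taking node 2 as the 0 V reference.
Source V1 fixes V_0 = 12 V.
KCL at each unknown node (sum of currents leaving = 0; resistances in Ω):
  Node 1: (V_1 - 12)/47 + (V_1 - 0)/820 + (V_1 - V_3)/82 = 0
  Node 3: (V_3 - V_1)/82 + (V_3 - 0)/75000 = 0
Collecting terms (coefficients in siemens):
  0.03469·V_1 - 0.0122·V_3 = 0.2553
  0.01221·V_3 - 0.0122·V_1 = 0
Determinant D = (0.03469)(0.01221) - (-0.0122)(-0.0122) = 0.0002748
V_1 = [(0.2553)(0.01221) - (-0.0122)(0)]/D = 11.34 V
V_3 = [(0.03469)(0) - (0.2553)(-0.0122)]/D = 11.33 V
I_R1 = (V_0 - V_1)/R1 = (12 - 11.34)/47 = 0.01398 A
|I_R1| = 0.01398 A

Final answer: |I_R1| = 0.01398 A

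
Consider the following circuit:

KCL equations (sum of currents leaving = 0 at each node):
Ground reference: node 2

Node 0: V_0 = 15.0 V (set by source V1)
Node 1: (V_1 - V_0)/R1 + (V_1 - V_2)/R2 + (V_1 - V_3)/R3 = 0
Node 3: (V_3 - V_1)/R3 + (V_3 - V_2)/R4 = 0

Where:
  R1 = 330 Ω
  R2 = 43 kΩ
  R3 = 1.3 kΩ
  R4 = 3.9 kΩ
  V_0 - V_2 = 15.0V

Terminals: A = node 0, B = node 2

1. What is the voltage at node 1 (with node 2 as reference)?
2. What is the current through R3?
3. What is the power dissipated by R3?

Nodal analysis, taking node 2 as the 0 V reference.
Source V1 fixes V_0 = 15 V.
KCL at each unknown node (sum of currents leaving = 0; resistances in Ω):
  Node 1: (V_1 - 15)/330 + (V_1 - 0)/43000 + (V_1 - V_3)/1300 = 0
  Node 3: (V_3 - V_1)/1300 + (V_3 - 0)/3900 = 0
Collecting terms (coefficients in siemens):
  0.003823·V_1 - 0.0007692·V_3 = 0.04545
  0.001026·V_3 - 0.0007692·V_1 = 0
Determinant D = (0.003823)(0.001026) - (-0.0007692)(-0.0007692) = 0.000003329
V_1 = [(0.04545)(0.001026) - (-0.0007692)(0)]/D = 14 V
V_3 = [(0.003823)(0) - (0.04545)(-0.0007692)]/D = 10.5 V
Part 1:
  Read off the nodal solution: V_1 = 14 V
Part 2:
  I_R3 = (V_1 - V_3)/R3 = (14 - 10.5)/1300 = 0.002693 A
  Magnitude: I_R3 = 0.002693 A
Part 3:
  I_R3 = (V_1 - V_3)/R3 = (14 - 10.5)/1300 = 0.002693 A
  P_R3 = I_R3² × R3 = (0.002693)² × 1300 = 0.009428 W

Final answers:
1. V_1 = 14 V
2. I_R3 = 0.002693 A
3. P_R3 = 0.009428 W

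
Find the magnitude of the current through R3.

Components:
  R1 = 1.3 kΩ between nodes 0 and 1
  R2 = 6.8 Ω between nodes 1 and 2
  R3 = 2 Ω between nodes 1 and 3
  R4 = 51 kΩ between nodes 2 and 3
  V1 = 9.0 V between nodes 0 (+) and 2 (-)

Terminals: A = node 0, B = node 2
Nodal analysis, taking node 2 as the 0 V reference.
Source V1 fixes V_0 = 9 V.
KCL at each unknown node (sum of currents leaving = 0; resistances in Ω):
  Node 1: (V_1 - 9)/1300 + (V_1 - 0)/6.8 + (V_1 - V_3)/2 = 0
  Node 3: (V_3 - V_1)/2 + (V_3 - 0)/51000 = 0
Collecting terms (coefficients in siemens):
  0.6478·V_1 - 0.5·V_3 = 0.006923
  0.5·V_3 - 0.5·V_1 = 0
Determinant D = (0.6478)(0.5) - (-0.5)(-0.5) = 0.07393
V_1 = [(0.006923)(0.5) - (-0.5)(0)]/D = 0.04683 V
V_3 = [(0.6478)(0) - (0.006923)(-0.5)]/D = 0.04682 V
I_R3 = (V_1 - V_3)/R3 = (0.04683 - 0.04682)/2 = 0.0000009181 A
|I_R3| = 0.0000009181 A

Final answer: |I_R3| = 9.181e-07 A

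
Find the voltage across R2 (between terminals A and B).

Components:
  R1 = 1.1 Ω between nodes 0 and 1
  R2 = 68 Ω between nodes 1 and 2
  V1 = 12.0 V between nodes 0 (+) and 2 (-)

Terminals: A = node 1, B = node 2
R1 and R2 are in series across V1 (node 0 → node 1 → node 2), and the output A–B is taken across R2, so this is a voltage divider.
Series current: I = V1/(R1 + R2) = 12/(1.1 + 68) = 12/69.1 = 0.1737 A
V_R2 = I × R2 = V1 × R2/(R1 + R2) = 12 × 68/69.1 = 11.81 V

Final answer: 11.81 V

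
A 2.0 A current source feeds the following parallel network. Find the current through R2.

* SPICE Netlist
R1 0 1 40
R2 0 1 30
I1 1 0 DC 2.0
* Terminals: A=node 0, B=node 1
All resistors sit directly between nodes 0 and 1, so they are in parallel and share one voltage V; the full source current 2 A splits among them.
1/R_par = 1/40 + 1/30 = 0.05833 S  =>  R_par = 17.14 Ω
V = I × R_par = 2 × 17.14 = 34.29 V
I_R2 = V/R2 = 34.29/30 = 1.143 A

Final answer: 1.143 A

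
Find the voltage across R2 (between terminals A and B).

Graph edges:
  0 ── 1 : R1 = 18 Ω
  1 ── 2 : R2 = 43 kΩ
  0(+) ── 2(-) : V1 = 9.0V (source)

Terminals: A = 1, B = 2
R1 and R2 are in series across V1 (node 0 → node 1 → node 2), and the output A–B is taken across R2, so this is a voltage divider.
Series current: I = V1/(R1 + R2) = 9/(18 + 43000) = 9/43020 = 0.0002092 A
V_R2 = I × R2 = V1 × R2/(R1 + R2) = 9 × 43000/43020 = 8.996 V

Final answer: 8.996 V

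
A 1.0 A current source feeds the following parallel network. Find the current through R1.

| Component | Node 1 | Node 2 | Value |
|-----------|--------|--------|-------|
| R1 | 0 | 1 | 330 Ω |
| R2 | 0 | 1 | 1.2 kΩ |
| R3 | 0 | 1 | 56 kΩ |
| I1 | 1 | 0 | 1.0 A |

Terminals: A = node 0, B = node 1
All resistors sit directly between nodes 0 and 1, so they are in parallel and share one voltage V; the full source current 1 A splits among them.
1/R_par = 1/330 + 1/1200 + 1/56000 = 0.003881 S  =>  R_par = 257.6 Ω
V = I × R_par = 1 × 257.6 = 257.6 V
I_R1 = V/R1 = 257.6/330 = 0.7807 A

Final answer: 0.7807 A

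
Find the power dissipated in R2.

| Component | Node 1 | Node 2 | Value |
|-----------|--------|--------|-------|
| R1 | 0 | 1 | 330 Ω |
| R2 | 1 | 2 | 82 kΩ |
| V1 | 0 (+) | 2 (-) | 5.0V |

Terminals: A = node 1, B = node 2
Nodal analysis, taking node 2 as the 0 V reference.
Source V1 fixes V_0 = 5 V.
KCL at each unknown node (sum of currents leaving = 0; resistances in Ω):
  Node 1: (V_1 - 5)/330 + (V_1 - 0)/82000 = 0
Collecting terms: 0.003042 × V_1 = 0.01515  =>  V_1 = 4.98 V
I_R2 = (V_1 - V_2)/R2 = (4.98 - 0)/82000 = 0.00006073 A
P_R2 = I_R2² × R2 = (0.00006073)² × 82000 = 0.0003024 W

Final answer: 0.0003024 W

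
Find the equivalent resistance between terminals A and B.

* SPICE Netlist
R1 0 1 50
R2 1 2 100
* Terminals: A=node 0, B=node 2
Reduce the network between node 0 (A) and node 2 (B) by series/parallel combination:
  Rs1 = R1 + R2 (series, joined only at node 1) = 50 + 100 = 150 Ω
R_eq = 150 Ω

Final answer: 150 Ω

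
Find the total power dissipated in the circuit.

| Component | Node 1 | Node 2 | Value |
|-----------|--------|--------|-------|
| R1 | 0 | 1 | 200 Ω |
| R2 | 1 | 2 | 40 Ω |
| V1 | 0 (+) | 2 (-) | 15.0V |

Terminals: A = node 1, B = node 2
Nodal analysis, taking node 2 as the 0 V reference.
Source V1 fixes V_0 = 15 V.
KCL at each unknown node (sum of currents leaving = 0; resistances in Ω):
  Node 1: (V_1 - 15)/200 + (V_1 - 0)/40 = 0
Collecting terms: 0.03 × V_1 = 0.075  =>  V_1 = 2.5 V
Power in each resistor, P = (ΔV)²/R:
  P_R1 = (15 - 2.5)²/200 = 0.7812 W
  P_R2 = (2.5 - 0)²/40 = 0.1562 W
P_total = P_R1 + P_R2 = 0.9375 W

Final answer: 0.9375 W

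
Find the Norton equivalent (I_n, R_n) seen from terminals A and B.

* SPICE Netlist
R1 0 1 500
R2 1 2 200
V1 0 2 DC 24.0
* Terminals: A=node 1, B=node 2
Find the Thévenin equivalent first; then I_n = V_th/R_th and R_n = R_th.
Step 1 — V_th is the open-circuit voltage V_A - V_B (nothing connected across the terminals).
Nodal analysis, taking node 2 as the 0 V reference.
Source V1 fixes V_0 = 24 V.
KCL at each unknown node (sum of currents leaving = 0; resistances in Ω):
  Node 1: (V_1 - 24)/500 + (V_1 - 0)/200 = 0
Collecting terms: 0.007 × V_1 = 0.048  =>  V_1 = 6.857 V
V_th = V_1 - V_2 = 6.857 - 0 = 6.857 V
Step 2 — R_th: zero the source — replace V1 by a short circuit (node 2 merges into node 0) — and find the resistance seen between A (node 1) and B (node 0).
Reduce the network between node 1 (A) and node 0 (B) by series/parallel combination:
  Rp1 = R1 ‖ R2 (parallel, both between nodes 0 and 1) = 1/(1/500 + 1/200) = 142.9 Ω
R_th = 142.9 Ω
I_n = V_th/R_th = 6.857/142.9 = 0.048 A, and R_n = R_th = 142.9 Ω

Final answer: I_n = 0.048 A, R_n = 142.9 Ω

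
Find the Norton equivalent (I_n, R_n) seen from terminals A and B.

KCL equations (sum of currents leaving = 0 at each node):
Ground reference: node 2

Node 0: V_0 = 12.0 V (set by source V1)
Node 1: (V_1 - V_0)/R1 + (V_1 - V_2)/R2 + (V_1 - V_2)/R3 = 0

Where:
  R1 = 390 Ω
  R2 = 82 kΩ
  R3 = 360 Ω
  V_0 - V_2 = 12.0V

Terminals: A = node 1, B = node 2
Find the Thévenin equivalent first; then I_n = V_th/R_th and R_n = R_th.
Step 1 — V_th is the open-circuit voltage V_A - V_B (nothing connected across the terminals).
Nodal analysis, taking node 2 as the 0 V reference.
Source V1 fixes V_0 = 12 V.
KCL at each unknown node (sum of currents leaving = 0; resistances in Ω):
  Node 1: (V_1 - 12)/390 + (V_1 - 0)/82000 + (V_1 - 0)/360 = 0
Collecting terms: 0.005354 × V_1 = 0.03077  =>  V_1 = 5.747 V
V_th = V_1 - V_2 = 5.747 - 0 = 5.747 V
Step 2 — R_th: zero the source — replace V1 by a short circuit (node 2 merges into node 0) — and find the resistance seen between A (node 1) and B (node 0).
Reduce the network between node 1 (A) and node 0 (B) by series/parallel combination:
  Rp1 = R1 ‖ R2 ‖ R3 (parallel, all between nodes 0 and 1) = 1/(1/390 + 1/82000 + 1/360) = 186.8 Ω
R_th = 186.8 Ω
I_n = V_th/R_th = 5.747/186.8 = 0.03077 A, and R_n = R_th = 186.8 Ω

Final answer: I_n = 0.03077 A, R_n = 186.8 Ω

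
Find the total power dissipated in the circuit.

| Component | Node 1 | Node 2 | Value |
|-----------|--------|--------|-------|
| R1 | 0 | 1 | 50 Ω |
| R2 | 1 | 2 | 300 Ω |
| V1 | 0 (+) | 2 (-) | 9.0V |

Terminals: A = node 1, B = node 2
Nodal analysis, taking node 2 as the 0 V reference.
Source V1 fixes V_0 = 9 V.
KCL at each unknown node (sum of currents leaving = 0; resistances in Ω):
  Node 1: (V_1 - 9)/50 + (V_1 - 0)/300 = 0
Collecting terms: 0.02333 × V_1 = 0.18  =>  V_1 = 7.714 V
Power in each resistor, P = (ΔV)²/R:
  P_R1 = (9 - 7.714)²/50 = 0.03306 W
  P_R2 = (7.714 - 0)²/300 = 0.1984 W
P_total = P_R1 + P_R2 = 0.2314 W

Final answer: 0.2314 W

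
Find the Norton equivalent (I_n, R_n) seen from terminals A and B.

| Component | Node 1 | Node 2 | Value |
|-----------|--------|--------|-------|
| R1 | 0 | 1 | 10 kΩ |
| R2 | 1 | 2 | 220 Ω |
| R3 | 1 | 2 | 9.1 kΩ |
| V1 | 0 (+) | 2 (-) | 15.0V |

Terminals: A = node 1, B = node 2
Find the Thévenin equivalent first; then I_n = V_th/R_th and R_n = R_th.
Step 1 — V_th is the open-circuit voltage V_A - V_B (nothing connected across the terminals).
Nodal analysis, taking node 2 as the 0 V reference.
Source V1 fixes V_0 = 15 V.
KCL at each unknown node (sum of currents leaving = 0; resistances in Ω):
  Node 1: (V_1 - 15)/10000 + (V_1 - 0)/220 + (V_1 - 0)/9100 = 0
Collecting terms: 0.004755 × V_1 = 0.0015  =>  V_1 = 0.3154 V
V_th = V_1 - V_2 = 0.3154 - 0 = 0.3154 V
Step 2 — R_th: zero the source — replace V1 by a short circuit (node 2 merges into node 0) — and find the resistance seen between A (node 1) and B (node 0).
Reduce the network between node 1 (A) and node 0 (B) by series/parallel combination:
  Rp1 = R1 ‖ R2 ‖ R3 (parallel, all between nodes 0 and 1) = 1/(1/10000 + 1/220 + 1/9100) = 210.3 Ω
R_th = 210.3 Ω
I_n = V_th/R_th = 0.3154/210.3 = 0.0015 A, and R_n = R_th = 210.3 Ω

Final answer: I_n = 0.0015 A, R_n = 210.3 Ω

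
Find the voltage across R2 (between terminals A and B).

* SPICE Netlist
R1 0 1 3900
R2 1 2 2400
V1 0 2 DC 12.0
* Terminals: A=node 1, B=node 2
R1 and R2 are in series across V1 (node 0 → node 1 → node 2), and the output A–B is taken across R2, so this is a voltage divider.
Series current: I = V1/(R1 + R2) = 12/(3900 + 2400) = 12/6300 = 0.001905 A
V_R2 = I × R2 = V1 × R2/(R1 + R2) = 12 × 2400/6300 = 4.571 V

Final answer: 4.571 V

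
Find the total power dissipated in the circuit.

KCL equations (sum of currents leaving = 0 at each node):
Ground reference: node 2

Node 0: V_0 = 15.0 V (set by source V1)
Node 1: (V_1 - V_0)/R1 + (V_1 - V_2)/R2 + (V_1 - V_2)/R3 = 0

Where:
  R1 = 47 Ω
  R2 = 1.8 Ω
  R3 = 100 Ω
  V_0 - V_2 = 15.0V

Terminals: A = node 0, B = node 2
Nodal analysis, taking node 2 as the 0 V reference.
Source V1 fixes V_0 = 15 V.
KCL at each unknown node (sum of currents leaving = 0; resistances in Ω):
  Node 1: (V_1 - 15)/47 + (V_1 - 0)/1.8 + (V_1 - 0)/100 = 0
Collecting terms: 0.5868 × V_1 = 0.3191  =>  V_1 = 0.5439 V
Power in each resistor, P = (ΔV)²/R:
  P_R1 = (15 - 0.5439)²/47 = 4.446 W
  P_R2 = (0.5439 - 0)²/1.8 = 0.1643 W
  P_R3 = (0.5439 - 0)²/100 = 0.002958 W
P_total = P_R1 + P_R2 + P_R3 = 4.614 W

Final answer: 4.614 W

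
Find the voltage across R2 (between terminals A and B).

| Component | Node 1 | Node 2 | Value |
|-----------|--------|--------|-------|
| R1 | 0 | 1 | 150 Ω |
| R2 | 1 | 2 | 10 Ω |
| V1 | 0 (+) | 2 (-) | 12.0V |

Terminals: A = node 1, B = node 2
R1 and R2 are in series across V1 (node 0 → node 1 → node 2), and the output A–B is taken across R2, so this is a voltage divider.
Series current: I = V1/(R1 + R2) = 12/(150 + 10) = 12/160 = 0.075 A
V_R2 = I × R2 = V1 × R2/(R1 + R2) = 12 × 10/160 = 0.75 V

Final answer: 0.75 V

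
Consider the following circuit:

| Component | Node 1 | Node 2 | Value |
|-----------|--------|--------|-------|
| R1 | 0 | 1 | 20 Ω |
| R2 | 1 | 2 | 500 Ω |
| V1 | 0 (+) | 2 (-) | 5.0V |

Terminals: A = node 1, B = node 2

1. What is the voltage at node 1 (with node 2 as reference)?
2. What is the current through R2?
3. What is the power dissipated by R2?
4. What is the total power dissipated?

Nodal analysis, taking node 2 as the 0 V reference.
Source V1 fixes V_0 = 5 V.
KCL at each unknown node (sum of currents leaving = 0; resistances in Ω):
  Node 1: (V_1 - 5)/20 + (V_1 - 0)/500 = 0
Collecting terms: 0.052 × V_1 = 0.25  =>  V_1 = 4.808 V
Part 1:
  Read off the nodal solution: V_1 = 4.808 V
Part 2:
  I_R2 = (V_1 - V_2)/R2 = (4.808 - 0)/500 = 0.009615 A
  Magnitude: I_R2 = 0.009615 A
Part 3:
  I_R2 = (V_1 - V_2)/R2 = (4.808 - 0)/500 = 0.009615 A
  P_R2 = I_R2² × R2 = (0.009615)² × 500 = 0.04623 W
Part 4:
  Power in each resistor, P = (ΔV)²/R:
    P_R1 = (5 - 4.808)²/20 = 0.001849 W
    P_R2 = (4.808 - 0)²/500 = 0.04623 W
  P_total = P_R1 + P_R2 = 0.04808 W

Final answers:
1. V_1 = 4.808 V
2. I_R2 = 0.009615 A
3. P_R2 = 0.04623 W
4. P_total = 0.04808 W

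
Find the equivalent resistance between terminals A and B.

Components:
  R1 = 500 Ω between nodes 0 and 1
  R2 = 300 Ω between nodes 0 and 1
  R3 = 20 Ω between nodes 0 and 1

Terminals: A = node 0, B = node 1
Reduce the network between node 0 (A) and node 1 (B) by series/parallel combination:
  Rp1 = R1 ‖ R2 ‖ R3 (parallel, all between nodes 0 and 1) = 1/(1/500 + 1/300 + 1/20) = 18.07 Ω
R_eq = 18.07 Ω

Final answer: 18.07 Ω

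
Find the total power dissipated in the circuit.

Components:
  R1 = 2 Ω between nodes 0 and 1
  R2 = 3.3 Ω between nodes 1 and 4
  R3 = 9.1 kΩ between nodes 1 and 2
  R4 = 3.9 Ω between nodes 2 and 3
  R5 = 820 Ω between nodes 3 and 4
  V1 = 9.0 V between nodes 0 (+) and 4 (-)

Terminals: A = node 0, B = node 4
Nodal analysis, taking node 4 as the 0 V reference.
Source V1 fixes V_0 = 9 V.
KCL at each unknown node (sum of currents leaving = 0; resistances in Ω):
  Node 1: (V_1 - 9)/2 + (V_1 - 0)/3.3 + (V_1 - V_2)/9100 = 0
  Node 2: (V_2 - V_1)/9100 + (V_2 - V_3)/3.9 = 0
  Node 3: (V_3 - V_2)/3.9 + (V_3 - 0)/820 = 0
Collecting terms (coefficients in siemens):
  0.8031·V_1 - 0.0001099·V_2 = 4.5
  0.2565·V_2 - 0.0001099·V_1 - 0.2564·V_3 = 0
  0.2576·V_3 - 0.2564·V_2 = 0
Solving these 3 simultaneous equations (Gaussian elimination) gives:
  V_1 = 5.603 V, V_2 = 0.4652 V, V_3 = 0.463 V
Power in each resistor, P = (ΔV)²/R:
  P_R1 = (9 - 5.603)²/2 = 5.77 W
  P_R2 = (5.603 - 0)²/3.3 = 9.513 W
  P_R3 = (5.603 - 0.4652)²/9100 = 0.002901 W
  P_R4 = (0.4652 - 0.463)²/3.9 = 0.000001243 W
  P_R5 = (0.463 - 0)²/820 = 0.0002614 W
P_total = P_R1 + P_R2 + P_R3 + P_R4 + P_R5 = 15.29 W

Final answer: 15.29 W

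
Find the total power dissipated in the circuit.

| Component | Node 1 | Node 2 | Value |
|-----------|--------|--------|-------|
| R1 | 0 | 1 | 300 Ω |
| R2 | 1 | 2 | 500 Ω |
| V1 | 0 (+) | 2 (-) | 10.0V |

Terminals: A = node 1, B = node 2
Nodal analysis, taking node 2 as the 0 V reference.
Source V1 fixes V_0 = 10 V.
KCL at each unknown node (sum of currents leaving = 0; resistances in Ω):
  Node 1: (V_1 - 10)/300 + (V_1 - 0)/500 = 0
Collecting terms: 0.005333 × V_1 = 0.03333  =>  V_1 = 6.25 V
Power in each resistor, P = (ΔV)²/R:
  P_R1 = (10 - 6.25)²/300 = 0.04688 W
  P_R2 = (6.25 - 0)²/500 = 0.07812 W
P_total = P_R1 + P_R2 = 0.125 W

Final answer: 0.125 W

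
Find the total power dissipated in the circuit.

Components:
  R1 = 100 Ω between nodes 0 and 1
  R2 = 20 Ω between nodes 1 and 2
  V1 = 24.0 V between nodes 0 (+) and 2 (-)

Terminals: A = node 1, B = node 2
Nodal analysis, taking node 2 as the 0 V reference.
Source V1 fixes V_0 = 24 V.
KCL at each unknown node (sum of currents leaving = 0; resistances in Ω):
  Node 1: (V_1 - 24)/100 + (V_1 - 0)/20 = 0
Collecting terms: 0.06 × V_1 = 0.24  =>  V_1 = 4 V
Power in each resistor, P = (ΔV)²/R:
  P_R1 = (24 - 4)²/100 = 4 W
  P_R2 = (4 - 0)²/20 = 0.8 W
P_total = P_R1 + P_R2 = 4.8 W

Final answer: 4.8 W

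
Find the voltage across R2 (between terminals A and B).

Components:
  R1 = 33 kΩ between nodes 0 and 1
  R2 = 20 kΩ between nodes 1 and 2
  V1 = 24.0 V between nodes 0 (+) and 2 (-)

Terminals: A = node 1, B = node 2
R1 and R2 are in series across V1 (node 0 → node 1 → node 2), and the output A–B is taken across R2, so this is a voltage divider.
Series current: I = V1/(R1 + R2) = 24/(33000 + 20000) = 24/53000 = 0.0004528 A
V_R2 = I × R2 = V1 × R2/(R1 + R2) = 24 × 20000/53000 = 9.057 V

Final answer: 9.057 V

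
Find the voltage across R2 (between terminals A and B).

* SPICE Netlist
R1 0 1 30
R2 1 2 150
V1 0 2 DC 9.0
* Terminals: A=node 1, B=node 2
R1 and R2 are in series across V1 (node 0 → node 1 → node 2), and the output A–B is taken across R2, so this is a voltage divider.
Series current: I = V1/(R1 + R2) = 9/(30 + 150) = 9/180 = 0.05 A
V_R2 = I × R2 = V1 × R2/(R1 + R2) = 9 × 150/180 = 7.5 V

Final answer: 7.5 V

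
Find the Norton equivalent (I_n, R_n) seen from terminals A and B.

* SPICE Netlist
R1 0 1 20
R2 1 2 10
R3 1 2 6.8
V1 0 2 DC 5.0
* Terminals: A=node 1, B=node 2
Find the Thévenin equivalent first; then I_n = V_th/R_th and R_n = R_th.
Step 1 — V_th is the open-circuit voltage V_A - V_B (nothing connected across the terminals).
Nodal analysis, taking node 2 as the 0 V reference.
Source V1 fixes V_0 = 5 V.
KCL at each unknown node (sum of currents leaving = 0; resistances in Ω):
  Node 1: (V_1 - 5)/20 + (V_1 - 0)/10 + (V_1 - 0)/6.8 = 0
Collecting terms: 0.2971 × V_1 = 0.25  =>  V_1 = 0.8416 V
V_th = V_1 - V_2 = 0.8416 - 0 = 0.8416 V
Step 2 — R_th: zero the source — replace V1 by a short circuit (node 2 merges into node 0) — and find the resistance seen between A (node 1) and B (node 0).
Reduce the network between node 1 (A) and node 0 (B) by series/parallel combination:
  Rp1 = R1 ‖ R2 ‖ R3 (parallel, all between nodes 0 and 1) = 1/(1/20 + 1/10 + 1/6.8) = 3.366 Ω
R_th = 3.366 Ω
I_n = V_th/R_th = 0.8416/3.366 = 0.25 A, and R_n = R_th = 3.366 Ω

Final answer: I_n = 0.25 A, R_n = 3.366 Ω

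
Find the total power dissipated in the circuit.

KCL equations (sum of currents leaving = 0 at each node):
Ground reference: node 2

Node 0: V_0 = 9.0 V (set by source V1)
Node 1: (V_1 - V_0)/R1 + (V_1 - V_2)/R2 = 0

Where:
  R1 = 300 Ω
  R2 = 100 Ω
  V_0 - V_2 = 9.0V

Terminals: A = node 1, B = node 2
Nodal analysis, taking node 2 as the 0 V reference.
Source V1 fixes V_0 = 9 V.
KCL at each unknown node (sum of currents leaving = 0; resistances in Ω):
  Node 1: (V_1 - 9)/300 + (V_1 - 0)/100 = 0
Collecting terms: 0.01333 × V_1 = 0.03  =>  V_1 = 2.25 V
Power in each resistor, P = (ΔV)²/R:
  P_R1 = (9 - 2.25)²/300 = 0.1519 W
  P_R2 = (2.25 - 0)²/100 = 0.05063 W
P_total = P_R1 + P_R2 = 0.2025 W

Final answer: 0.2025 W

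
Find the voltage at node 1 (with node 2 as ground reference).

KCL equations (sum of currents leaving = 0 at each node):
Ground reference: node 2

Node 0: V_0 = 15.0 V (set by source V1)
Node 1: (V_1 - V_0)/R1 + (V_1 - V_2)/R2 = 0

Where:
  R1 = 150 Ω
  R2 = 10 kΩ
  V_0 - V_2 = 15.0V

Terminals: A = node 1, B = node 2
Nodal analysis, taking node 2 as the 0 V reference.
Source V1 fixes V_0 = 15 V.
KCL at each unknown node (sum of currents leaving = 0; resistances in Ω):
  Node 1: (V_1 - 15)/150 + (V_1 - 0)/10000 = 0
Collecting terms: 0.006767 × V_1 = 0.1  =>  V_1 = 14.78 V
The requested potential is V_1 = 14.78 V.

Final answer: V_1 = 14.78 V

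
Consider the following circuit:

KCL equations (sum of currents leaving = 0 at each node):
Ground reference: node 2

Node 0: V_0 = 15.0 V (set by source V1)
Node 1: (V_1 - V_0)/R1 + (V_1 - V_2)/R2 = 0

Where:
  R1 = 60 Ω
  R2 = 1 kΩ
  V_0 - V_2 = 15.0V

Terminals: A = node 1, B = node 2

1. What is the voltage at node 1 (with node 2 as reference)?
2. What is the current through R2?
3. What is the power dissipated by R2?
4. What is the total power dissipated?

Nodal analysis, taking node 2 as the 0 V reference.
Source V1 fixes V_0 = 15 V.
KCL at each unknown node (sum of currents leaving = 0; resistances in Ω):
  Node 1: (V_1 - 15)/60 + (V_1 - 0)/1000 = 0
Collecting terms: 0.01767 × V_1 = 0.25  =>  V_1 = 14.15 V
Part 1:
  Read off the nodal solution: V_1 = 14.15 V
Part 2:
  I_R2 = (V_1 - V_2)/R2 = (14.15 - 0)/1000 = 0.01415 A
  Magnitude: I_R2 = 0.01415 A
Part 3:
  I_R2 = (V_1 - V_2)/R2 = (14.15 - 0)/1000 = 0.01415 A
  P_R2 = I_R2² × R2 = (0.01415)² × 1000 = 0.2002 W
Part 4:
  Power in each resistor, P = (ΔV)²/R:
    P_R1 = (15 - 14.15)²/60 = 0.01201 W
    P_R2 = (14.15 - 0)²/1000 = 0.2002 W
  P_total = P_R1 + P_R2 = 0.2123 W

Final answers:
1. V_1 = 14.15 V
2. I_R2 = 0.01415 A
3. P_R2 = 0.2002 W
4. P_total = 0.2123 W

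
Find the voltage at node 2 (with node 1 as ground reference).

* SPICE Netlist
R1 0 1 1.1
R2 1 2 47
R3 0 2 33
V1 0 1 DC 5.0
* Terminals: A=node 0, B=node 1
Nodal analysis, taking node 1 as the 0 V reference.
Source V1 fixes V_0 = 5 V.
KCL at each unknown node (sum of currents leaving = 0; resistances in Ω):
  Node 2: (V_2 - 0)/47 + (V_2 - 5)/33 = 0
Collecting terms: 0.05158 × V_2 = 0.1515  =>  V_2 = 2.938 V
The requested potential is V_2 = 2.938 V.

Final answer: V_2 = 2.938 V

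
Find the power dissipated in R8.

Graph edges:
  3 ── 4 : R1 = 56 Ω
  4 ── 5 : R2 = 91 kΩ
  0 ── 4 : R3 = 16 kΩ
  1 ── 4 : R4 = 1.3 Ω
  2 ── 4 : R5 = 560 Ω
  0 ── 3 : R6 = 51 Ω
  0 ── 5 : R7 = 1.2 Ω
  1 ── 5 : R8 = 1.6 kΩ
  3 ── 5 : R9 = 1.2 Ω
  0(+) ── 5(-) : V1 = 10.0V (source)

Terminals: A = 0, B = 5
Nodal analysis, taking node 5 as the 0 V reference.
Source V1 fixes V_0 = 10 V.
KCL at each unknown node (sum of currents leaving = 0; resistances in Ω):
  Node 1: (V_1 - V_4)/1.3 + (V_1 - 0)/1600 = 0
  Node 2: (V_2 - V_4)/560 = 0
  Node 3: (V_3 - V_4)/56 + (V_3 - 10)/51 + (V_3 - 0)/1.2 = 0
  Node 4: (V_4 - V_3)/56 + (V_4 - 0)/91000 + (V_4 - 10)/16000 + (V_4 - V_1)/1.3 + (V_4 - V_2)/560 = 0
Collecting terms (coefficients in siemens):
  0.7699·V_1 - 0.7692·V_4 = 0
  0.001786·V_2 - 0.001786·V_4 = 0
  0.8708·V_3 - 0.01786·V_4 = 0.1961
  0.7889·V_4 - 0.7692·V_1 - 0.001786·V_2 - 0.01786·V_3 = 0.000625
Solving these 4 simultaneous equations (Gaussian elimination) gives:
  V_1 = 0.2552 V, V_2 = 0.2554 V, V_3 = 0.2304 V, V_4 = 0.2554 V
I_R8 = (V_1 - V_5)/R8 = (0.2552 - 0)/1600 = 0.0001595 A
P_R8 = I_R8² × R8 = (0.0001595)² × 1600 = 0.00004071 W

Final answer: 4.071e-05 W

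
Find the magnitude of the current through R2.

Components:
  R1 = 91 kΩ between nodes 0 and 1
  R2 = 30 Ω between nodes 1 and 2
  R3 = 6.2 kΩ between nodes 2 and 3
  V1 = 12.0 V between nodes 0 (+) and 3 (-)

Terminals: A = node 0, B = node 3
Nodal analysis, taking node 3 as the 0 V reference.
Source V1 fixes V_0 = 12 V.
KCL at each unknown node (sum of currents leaving = 0; resistances in Ω):
  Node 1: (V_1 - 12)/91000 + (V_1 - V_2)/30 = 0
  Node 2: (V_2 - V_1)/30 + (V_2 - 0)/6200 = 0
Collecting terms (coefficients in siemens):
  0.03334·V_1 - 0.03333·V_2 = 0.0001319
  0.03349·V_2 - 0.03333·V_1 = 0
Determinant D = (0.03334)(0.03349) - (-0.03333)(-0.03333) = 0.000005744
V_1 = [(0.0001319)(0.03349) - (-0.03333)(0)]/D = 0.7689 V
V_2 = [(0.03334)(0) - (0.0001319)(-0.03333)]/D = 0.7652 V
I_R2 = (V_1 - V_2)/R2 = (0.7689 - 0.7652)/30 = 0.0001234 A
|I_R2| = 0.0001234 A

Final answer: |I_R2| = 0.0001234 A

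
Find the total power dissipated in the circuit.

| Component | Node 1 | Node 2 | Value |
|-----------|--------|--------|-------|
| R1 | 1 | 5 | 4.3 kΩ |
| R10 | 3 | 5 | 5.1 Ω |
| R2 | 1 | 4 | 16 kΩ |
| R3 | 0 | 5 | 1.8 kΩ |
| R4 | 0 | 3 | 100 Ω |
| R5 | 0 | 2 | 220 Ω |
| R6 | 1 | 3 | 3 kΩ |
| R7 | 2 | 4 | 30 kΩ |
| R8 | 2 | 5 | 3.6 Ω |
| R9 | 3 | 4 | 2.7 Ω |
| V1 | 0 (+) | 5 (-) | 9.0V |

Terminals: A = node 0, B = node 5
Nodal analysis, taking node 5 as the 0 V reference.
Source V1 fixes V_0 = 9 V.
KCL at each unknown node (sum of currents leaving = 0; resistances in Ω):
  Node 1: (V_1 - 0)/4300 + (V_1 - V_4)/16000 + (V_1 - V_3)/3000 = 0
  Node 2: (V_2 - 9)/220 + (V_2 - V_4)/30000 + (V_2 - 0)/3.6 = 0
  Node 3: (V_3 - 9)/100 + (V_3 - V_1)/3000 + (V_3 - V_4)/2.7 + (V_3 - 0)/5.1 = 0
  Node 4: (V_4 - V_1)/16000 + (V_4 - V_2)/30000 + (V_4 - V_3)/2.7 = 0
Collecting terms (coefficients in siemens):
  0.0006284·V_1 - 0.0003333·V_3 - 0.0000625·V_4 = 0
  0.2824·V_2 - 0.00003333·V_4 = 0.04091
  0.5768·V_3 - 0.0003333·V_1 - 0.3704·V_4 = 0.09
  0.3705·V_4 - 0.0000625·V_1 - 0.00003333·V_2 - 0.3704·V_3 = 0
Solving these 4 simultaneous equations (Gaussian elimination) gives:
  V_1 = 0.2749 V, V_2 = 0.1449 V, V_3 = 0.4364 V, V_4 = 0.4363 V
Power in each resistor, P = (ΔV)²/R:
  P_R1 = (0.2749 - 0)²/4300 = 0.00001757 W
  P_R2 = (0.2749 - 0.4363)²/16000 = 0.000001629 W
  P_R3 = (9 - 0)²/1800 = 0.045 W
  P_R4 = (9 - 0.4364)²/100 = 0.7334 W
  P_R5 = (9 - 0.1449)²/220 = 0.3564 W
  P_R6 = (0.2749 - 0.4364)²/3000 = 0.000008694 W
  P_R7 = (0.1449 - 0.4363)²/30000 = 0.00000283 W
  P_R8 = (0.1449 - 0)²/3.6 = 0.005835 W
  P_R9 = (0.4364 - 0.4363)²/2.7 = 0.000000001059 W
  P_R10 = (0.4364 - 0)²/5.1 = 0.03734 W
P_total = P_R1 + P_R2 + P_R3 + P_R4 + P_R5 + P_R6 + P_R7 + P_R8 + P_R9 + P_R10 = 1.178 W

Final answer: 1.178 W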